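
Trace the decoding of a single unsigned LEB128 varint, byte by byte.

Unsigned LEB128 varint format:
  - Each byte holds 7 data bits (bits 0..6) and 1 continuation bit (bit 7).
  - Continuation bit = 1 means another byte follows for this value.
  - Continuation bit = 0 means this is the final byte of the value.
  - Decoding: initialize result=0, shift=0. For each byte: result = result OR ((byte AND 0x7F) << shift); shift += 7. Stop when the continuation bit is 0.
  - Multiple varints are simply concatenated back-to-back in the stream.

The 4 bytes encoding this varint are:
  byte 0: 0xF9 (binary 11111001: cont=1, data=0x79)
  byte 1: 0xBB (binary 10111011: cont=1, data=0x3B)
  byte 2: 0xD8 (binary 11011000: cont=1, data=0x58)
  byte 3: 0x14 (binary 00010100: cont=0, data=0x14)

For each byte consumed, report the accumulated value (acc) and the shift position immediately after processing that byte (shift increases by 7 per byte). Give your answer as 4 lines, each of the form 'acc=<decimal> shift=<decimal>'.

Answer: acc=121 shift=7
acc=7673 shift=14
acc=1449465 shift=21
acc=43392505 shift=28

Derivation:
byte 0=0xF9: payload=0x79=121, contrib = 121<<0 = 121; acc -> 121, shift -> 7
byte 1=0xBB: payload=0x3B=59, contrib = 59<<7 = 7552; acc -> 7673, shift -> 14
byte 2=0xD8: payload=0x58=88, contrib = 88<<14 = 1441792; acc -> 1449465, shift -> 21
byte 3=0x14: payload=0x14=20, contrib = 20<<21 = 41943040; acc -> 43392505, shift -> 28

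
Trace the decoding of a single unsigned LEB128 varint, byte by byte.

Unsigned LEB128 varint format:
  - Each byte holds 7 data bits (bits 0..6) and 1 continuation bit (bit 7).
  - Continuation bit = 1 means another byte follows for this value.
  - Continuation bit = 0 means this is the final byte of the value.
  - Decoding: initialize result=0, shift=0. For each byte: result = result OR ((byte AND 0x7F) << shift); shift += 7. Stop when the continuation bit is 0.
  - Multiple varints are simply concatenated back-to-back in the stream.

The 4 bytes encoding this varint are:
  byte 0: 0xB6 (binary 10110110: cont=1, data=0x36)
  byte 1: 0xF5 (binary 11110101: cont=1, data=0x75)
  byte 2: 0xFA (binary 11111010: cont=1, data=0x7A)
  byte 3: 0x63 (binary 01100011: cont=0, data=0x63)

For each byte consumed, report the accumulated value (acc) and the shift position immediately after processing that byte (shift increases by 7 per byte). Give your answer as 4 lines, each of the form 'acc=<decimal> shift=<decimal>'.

byte 0=0xB6: payload=0x36=54, contrib = 54<<0 = 54; acc -> 54, shift -> 7
byte 1=0xF5: payload=0x75=117, contrib = 117<<7 = 14976; acc -> 15030, shift -> 14
byte 2=0xFA: payload=0x7A=122, contrib = 122<<14 = 1998848; acc -> 2013878, shift -> 21
byte 3=0x63: payload=0x63=99, contrib = 99<<21 = 207618048; acc -> 209631926, shift -> 28

Answer: acc=54 shift=7
acc=15030 shift=14
acc=2013878 shift=21
acc=209631926 shift=28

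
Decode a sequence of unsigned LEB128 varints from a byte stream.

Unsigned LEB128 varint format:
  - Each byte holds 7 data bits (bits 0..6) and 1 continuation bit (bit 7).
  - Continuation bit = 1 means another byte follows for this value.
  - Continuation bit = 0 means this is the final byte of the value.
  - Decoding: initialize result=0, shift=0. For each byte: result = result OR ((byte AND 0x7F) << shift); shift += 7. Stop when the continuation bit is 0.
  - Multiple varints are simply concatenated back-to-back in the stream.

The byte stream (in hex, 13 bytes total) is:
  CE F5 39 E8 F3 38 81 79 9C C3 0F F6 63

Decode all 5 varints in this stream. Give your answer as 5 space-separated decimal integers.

  byte[0]=0xCE cont=1 payload=0x4E=78: acc |= 78<<0 -> acc=78 shift=7
  byte[1]=0xF5 cont=1 payload=0x75=117: acc |= 117<<7 -> acc=15054 shift=14
  byte[2]=0x39 cont=0 payload=0x39=57: acc |= 57<<14 -> acc=948942 shift=21 [end]
Varint 1: bytes[0:3] = CE F5 39 -> value 948942 (3 byte(s))
  byte[3]=0xE8 cont=1 payload=0x68=104: acc |= 104<<0 -> acc=104 shift=7
  byte[4]=0xF3 cont=1 payload=0x73=115: acc |= 115<<7 -> acc=14824 shift=14
  byte[5]=0x38 cont=0 payload=0x38=56: acc |= 56<<14 -> acc=932328 shift=21 [end]
Varint 2: bytes[3:6] = E8 F3 38 -> value 932328 (3 byte(s))
  byte[6]=0x81 cont=1 payload=0x01=1: acc |= 1<<0 -> acc=1 shift=7
  byte[7]=0x79 cont=0 payload=0x79=121: acc |= 121<<7 -> acc=15489 shift=14 [end]
Varint 3: bytes[6:8] = 81 79 -> value 15489 (2 byte(s))
  byte[8]=0x9C cont=1 payload=0x1C=28: acc |= 28<<0 -> acc=28 shift=7
  byte[9]=0xC3 cont=1 payload=0x43=67: acc |= 67<<7 -> acc=8604 shift=14
  byte[10]=0x0F cont=0 payload=0x0F=15: acc |= 15<<14 -> acc=254364 shift=21 [end]
Varint 4: bytes[8:11] = 9C C3 0F -> value 254364 (3 byte(s))
  byte[11]=0xF6 cont=1 payload=0x76=118: acc |= 118<<0 -> acc=118 shift=7
  byte[12]=0x63 cont=0 payload=0x63=99: acc |= 99<<7 -> acc=12790 shift=14 [end]
Varint 5: bytes[11:13] = F6 63 -> value 12790 (2 byte(s))

Answer: 948942 932328 15489 254364 12790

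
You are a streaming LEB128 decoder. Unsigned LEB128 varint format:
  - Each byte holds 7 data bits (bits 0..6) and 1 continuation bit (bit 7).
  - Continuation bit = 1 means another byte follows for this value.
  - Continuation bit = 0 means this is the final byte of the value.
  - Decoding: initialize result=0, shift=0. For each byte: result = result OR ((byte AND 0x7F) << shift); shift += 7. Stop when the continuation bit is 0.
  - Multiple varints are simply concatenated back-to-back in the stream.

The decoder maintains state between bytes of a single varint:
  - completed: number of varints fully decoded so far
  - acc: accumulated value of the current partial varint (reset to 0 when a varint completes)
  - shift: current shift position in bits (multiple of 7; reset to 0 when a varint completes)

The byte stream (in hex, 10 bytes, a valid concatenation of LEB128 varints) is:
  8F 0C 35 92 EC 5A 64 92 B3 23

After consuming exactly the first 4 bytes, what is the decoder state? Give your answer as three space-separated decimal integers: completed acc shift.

Answer: 2 18 7

Derivation:
byte[0]=0x8F cont=1 payload=0x0F: acc |= 15<<0 -> completed=0 acc=15 shift=7
byte[1]=0x0C cont=0 payload=0x0C: varint #1 complete (value=1551); reset -> completed=1 acc=0 shift=0
byte[2]=0x35 cont=0 payload=0x35: varint #2 complete (value=53); reset -> completed=2 acc=0 shift=0
byte[3]=0x92 cont=1 payload=0x12: acc |= 18<<0 -> completed=2 acc=18 shift=7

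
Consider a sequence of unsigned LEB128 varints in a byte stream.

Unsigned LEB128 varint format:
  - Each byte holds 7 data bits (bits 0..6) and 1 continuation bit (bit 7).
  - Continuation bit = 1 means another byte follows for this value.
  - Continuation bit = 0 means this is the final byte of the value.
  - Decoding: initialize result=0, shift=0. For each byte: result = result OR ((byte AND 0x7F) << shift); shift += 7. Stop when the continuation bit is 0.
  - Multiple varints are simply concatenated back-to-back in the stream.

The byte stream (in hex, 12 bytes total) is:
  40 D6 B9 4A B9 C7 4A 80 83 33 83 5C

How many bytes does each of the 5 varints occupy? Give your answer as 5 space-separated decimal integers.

Answer: 1 3 3 3 2

Derivation:
  byte[0]=0x40 cont=0 payload=0x40=64: acc |= 64<<0 -> acc=64 shift=7 [end]
Varint 1: bytes[0:1] = 40 -> value 64 (1 byte(s))
  byte[1]=0xD6 cont=1 payload=0x56=86: acc |= 86<<0 -> acc=86 shift=7
  byte[2]=0xB9 cont=1 payload=0x39=57: acc |= 57<<7 -> acc=7382 shift=14
  byte[3]=0x4A cont=0 payload=0x4A=74: acc |= 74<<14 -> acc=1219798 shift=21 [end]
Varint 2: bytes[1:4] = D6 B9 4A -> value 1219798 (3 byte(s))
  byte[4]=0xB9 cont=1 payload=0x39=57: acc |= 57<<0 -> acc=57 shift=7
  byte[5]=0xC7 cont=1 payload=0x47=71: acc |= 71<<7 -> acc=9145 shift=14
  byte[6]=0x4A cont=0 payload=0x4A=74: acc |= 74<<14 -> acc=1221561 shift=21 [end]
Varint 3: bytes[4:7] = B9 C7 4A -> value 1221561 (3 byte(s))
  byte[7]=0x80 cont=1 payload=0x00=0: acc |= 0<<0 -> acc=0 shift=7
  byte[8]=0x83 cont=1 payload=0x03=3: acc |= 3<<7 -> acc=384 shift=14
  byte[9]=0x33 cont=0 payload=0x33=51: acc |= 51<<14 -> acc=835968 shift=21 [end]
Varint 4: bytes[7:10] = 80 83 33 -> value 835968 (3 byte(s))
  byte[10]=0x83 cont=1 payload=0x03=3: acc |= 3<<0 -> acc=3 shift=7
  byte[11]=0x5C cont=0 payload=0x5C=92: acc |= 92<<7 -> acc=11779 shift=14 [end]
Varint 5: bytes[10:12] = 83 5C -> value 11779 (2 byte(s))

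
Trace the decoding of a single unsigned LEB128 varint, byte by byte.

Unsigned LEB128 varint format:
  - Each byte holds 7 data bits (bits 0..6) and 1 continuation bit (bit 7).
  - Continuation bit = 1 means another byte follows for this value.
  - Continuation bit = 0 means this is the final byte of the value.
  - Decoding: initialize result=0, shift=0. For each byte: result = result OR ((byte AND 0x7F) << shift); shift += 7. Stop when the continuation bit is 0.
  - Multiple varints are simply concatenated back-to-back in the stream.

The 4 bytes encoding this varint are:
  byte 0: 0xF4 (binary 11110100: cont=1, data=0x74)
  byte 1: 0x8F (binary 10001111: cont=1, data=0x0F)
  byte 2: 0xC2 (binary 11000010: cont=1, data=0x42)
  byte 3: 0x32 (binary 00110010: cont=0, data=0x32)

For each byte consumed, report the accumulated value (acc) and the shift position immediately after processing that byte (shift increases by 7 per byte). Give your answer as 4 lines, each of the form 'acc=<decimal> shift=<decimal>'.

Answer: acc=116 shift=7
acc=2036 shift=14
acc=1083380 shift=21
acc=105940980 shift=28

Derivation:
byte 0=0xF4: payload=0x74=116, contrib = 116<<0 = 116; acc -> 116, shift -> 7
byte 1=0x8F: payload=0x0F=15, contrib = 15<<7 = 1920; acc -> 2036, shift -> 14
byte 2=0xC2: payload=0x42=66, contrib = 66<<14 = 1081344; acc -> 1083380, shift -> 21
byte 3=0x32: payload=0x32=50, contrib = 50<<21 = 104857600; acc -> 105940980, shift -> 28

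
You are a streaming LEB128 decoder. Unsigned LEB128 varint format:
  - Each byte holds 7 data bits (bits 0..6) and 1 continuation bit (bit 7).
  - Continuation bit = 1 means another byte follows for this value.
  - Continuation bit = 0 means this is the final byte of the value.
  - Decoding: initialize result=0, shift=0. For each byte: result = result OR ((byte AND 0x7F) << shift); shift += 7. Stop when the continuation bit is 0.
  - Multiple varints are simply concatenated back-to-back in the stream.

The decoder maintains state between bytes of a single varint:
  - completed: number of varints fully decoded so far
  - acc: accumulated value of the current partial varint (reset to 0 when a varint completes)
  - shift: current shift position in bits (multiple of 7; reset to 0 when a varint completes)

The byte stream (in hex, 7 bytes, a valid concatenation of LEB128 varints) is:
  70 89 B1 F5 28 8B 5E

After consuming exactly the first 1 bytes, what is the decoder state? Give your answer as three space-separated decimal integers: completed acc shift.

Answer: 1 0 0

Derivation:
byte[0]=0x70 cont=0 payload=0x70: varint #1 complete (value=112); reset -> completed=1 acc=0 shift=0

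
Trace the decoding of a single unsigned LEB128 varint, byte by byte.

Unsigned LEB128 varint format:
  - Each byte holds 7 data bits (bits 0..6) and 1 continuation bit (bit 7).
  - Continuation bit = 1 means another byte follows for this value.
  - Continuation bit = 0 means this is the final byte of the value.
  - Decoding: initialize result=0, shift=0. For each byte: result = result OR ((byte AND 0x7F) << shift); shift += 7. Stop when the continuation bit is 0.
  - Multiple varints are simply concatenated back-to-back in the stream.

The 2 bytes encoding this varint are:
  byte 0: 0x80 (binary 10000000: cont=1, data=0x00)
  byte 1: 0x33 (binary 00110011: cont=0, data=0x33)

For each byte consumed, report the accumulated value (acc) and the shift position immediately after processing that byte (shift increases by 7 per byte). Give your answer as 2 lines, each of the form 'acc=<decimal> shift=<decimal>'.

Answer: acc=0 shift=7
acc=6528 shift=14

Derivation:
byte 0=0x80: payload=0x00=0, contrib = 0<<0 = 0; acc -> 0, shift -> 7
byte 1=0x33: payload=0x33=51, contrib = 51<<7 = 6528; acc -> 6528, shift -> 14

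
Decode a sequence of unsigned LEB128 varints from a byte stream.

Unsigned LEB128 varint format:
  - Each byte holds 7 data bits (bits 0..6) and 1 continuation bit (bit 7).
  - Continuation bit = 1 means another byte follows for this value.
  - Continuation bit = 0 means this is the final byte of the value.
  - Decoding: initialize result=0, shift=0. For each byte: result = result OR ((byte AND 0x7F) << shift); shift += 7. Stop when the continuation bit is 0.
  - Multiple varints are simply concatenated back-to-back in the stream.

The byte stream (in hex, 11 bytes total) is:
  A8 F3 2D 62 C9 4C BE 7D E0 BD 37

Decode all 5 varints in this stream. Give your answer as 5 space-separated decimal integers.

Answer: 752040 98 9801 16062 909024

Derivation:
  byte[0]=0xA8 cont=1 payload=0x28=40: acc |= 40<<0 -> acc=40 shift=7
  byte[1]=0xF3 cont=1 payload=0x73=115: acc |= 115<<7 -> acc=14760 shift=14
  byte[2]=0x2D cont=0 payload=0x2D=45: acc |= 45<<14 -> acc=752040 shift=21 [end]
Varint 1: bytes[0:3] = A8 F3 2D -> value 752040 (3 byte(s))
  byte[3]=0x62 cont=0 payload=0x62=98: acc |= 98<<0 -> acc=98 shift=7 [end]
Varint 2: bytes[3:4] = 62 -> value 98 (1 byte(s))
  byte[4]=0xC9 cont=1 payload=0x49=73: acc |= 73<<0 -> acc=73 shift=7
  byte[5]=0x4C cont=0 payload=0x4C=76: acc |= 76<<7 -> acc=9801 shift=14 [end]
Varint 3: bytes[4:6] = C9 4C -> value 9801 (2 byte(s))
  byte[6]=0xBE cont=1 payload=0x3E=62: acc |= 62<<0 -> acc=62 shift=7
  byte[7]=0x7D cont=0 payload=0x7D=125: acc |= 125<<7 -> acc=16062 shift=14 [end]
Varint 4: bytes[6:8] = BE 7D -> value 16062 (2 byte(s))
  byte[8]=0xE0 cont=1 payload=0x60=96: acc |= 96<<0 -> acc=96 shift=7
  byte[9]=0xBD cont=1 payload=0x3D=61: acc |= 61<<7 -> acc=7904 shift=14
  byte[10]=0x37 cont=0 payload=0x37=55: acc |= 55<<14 -> acc=909024 shift=21 [end]
Varint 5: bytes[8:11] = E0 BD 37 -> value 909024 (3 byte(s))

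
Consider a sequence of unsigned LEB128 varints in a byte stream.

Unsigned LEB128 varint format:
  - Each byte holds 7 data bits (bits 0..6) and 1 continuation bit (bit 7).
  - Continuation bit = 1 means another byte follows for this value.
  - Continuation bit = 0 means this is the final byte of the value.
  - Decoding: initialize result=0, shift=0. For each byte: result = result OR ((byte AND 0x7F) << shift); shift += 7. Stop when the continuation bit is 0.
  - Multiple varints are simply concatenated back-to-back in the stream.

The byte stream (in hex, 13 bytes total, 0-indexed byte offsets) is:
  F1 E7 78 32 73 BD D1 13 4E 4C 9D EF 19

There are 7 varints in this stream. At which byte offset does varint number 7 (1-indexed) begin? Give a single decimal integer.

  byte[0]=0xF1 cont=1 payload=0x71=113: acc |= 113<<0 -> acc=113 shift=7
  byte[1]=0xE7 cont=1 payload=0x67=103: acc |= 103<<7 -> acc=13297 shift=14
  byte[2]=0x78 cont=0 payload=0x78=120: acc |= 120<<14 -> acc=1979377 shift=21 [end]
Varint 1: bytes[0:3] = F1 E7 78 -> value 1979377 (3 byte(s))
  byte[3]=0x32 cont=0 payload=0x32=50: acc |= 50<<0 -> acc=50 shift=7 [end]
Varint 2: bytes[3:4] = 32 -> value 50 (1 byte(s))
  byte[4]=0x73 cont=0 payload=0x73=115: acc |= 115<<0 -> acc=115 shift=7 [end]
Varint 3: bytes[4:5] = 73 -> value 115 (1 byte(s))
  byte[5]=0xBD cont=1 payload=0x3D=61: acc |= 61<<0 -> acc=61 shift=7
  byte[6]=0xD1 cont=1 payload=0x51=81: acc |= 81<<7 -> acc=10429 shift=14
  byte[7]=0x13 cont=0 payload=0x13=19: acc |= 19<<14 -> acc=321725 shift=21 [end]
Varint 4: bytes[5:8] = BD D1 13 -> value 321725 (3 byte(s))
  byte[8]=0x4E cont=0 payload=0x4E=78: acc |= 78<<0 -> acc=78 shift=7 [end]
Varint 5: bytes[8:9] = 4E -> value 78 (1 byte(s))
  byte[9]=0x4C cont=0 payload=0x4C=76: acc |= 76<<0 -> acc=76 shift=7 [end]
Varint 6: bytes[9:10] = 4C -> value 76 (1 byte(s))
  byte[10]=0x9D cont=1 payload=0x1D=29: acc |= 29<<0 -> acc=29 shift=7
  byte[11]=0xEF cont=1 payload=0x6F=111: acc |= 111<<7 -> acc=14237 shift=14
  byte[12]=0x19 cont=0 payload=0x19=25: acc |= 25<<14 -> acc=423837 shift=21 [end]
Varint 7: bytes[10:13] = 9D EF 19 -> value 423837 (3 byte(s))

Answer: 10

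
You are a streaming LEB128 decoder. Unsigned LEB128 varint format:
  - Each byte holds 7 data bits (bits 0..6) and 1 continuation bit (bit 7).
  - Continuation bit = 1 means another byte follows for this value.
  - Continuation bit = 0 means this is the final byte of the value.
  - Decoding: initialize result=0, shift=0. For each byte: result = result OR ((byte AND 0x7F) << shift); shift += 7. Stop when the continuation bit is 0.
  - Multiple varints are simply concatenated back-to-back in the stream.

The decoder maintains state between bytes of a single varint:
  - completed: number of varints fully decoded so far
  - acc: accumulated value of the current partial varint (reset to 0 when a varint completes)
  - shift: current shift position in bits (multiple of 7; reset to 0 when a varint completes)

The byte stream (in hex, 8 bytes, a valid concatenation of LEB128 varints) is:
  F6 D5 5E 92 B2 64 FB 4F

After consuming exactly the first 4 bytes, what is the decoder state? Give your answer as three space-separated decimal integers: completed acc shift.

byte[0]=0xF6 cont=1 payload=0x76: acc |= 118<<0 -> completed=0 acc=118 shift=7
byte[1]=0xD5 cont=1 payload=0x55: acc |= 85<<7 -> completed=0 acc=10998 shift=14
byte[2]=0x5E cont=0 payload=0x5E: varint #1 complete (value=1551094); reset -> completed=1 acc=0 shift=0
byte[3]=0x92 cont=1 payload=0x12: acc |= 18<<0 -> completed=1 acc=18 shift=7

Answer: 1 18 7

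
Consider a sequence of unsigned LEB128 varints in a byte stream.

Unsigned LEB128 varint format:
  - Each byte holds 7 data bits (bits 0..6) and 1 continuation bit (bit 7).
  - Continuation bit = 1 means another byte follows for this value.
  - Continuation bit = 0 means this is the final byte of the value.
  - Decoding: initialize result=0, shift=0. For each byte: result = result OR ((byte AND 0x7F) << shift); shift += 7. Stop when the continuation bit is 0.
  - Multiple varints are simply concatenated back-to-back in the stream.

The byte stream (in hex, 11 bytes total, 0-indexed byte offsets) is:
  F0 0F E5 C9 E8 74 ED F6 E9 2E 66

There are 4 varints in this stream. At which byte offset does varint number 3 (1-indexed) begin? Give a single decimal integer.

  byte[0]=0xF0 cont=1 payload=0x70=112: acc |= 112<<0 -> acc=112 shift=7
  byte[1]=0x0F cont=0 payload=0x0F=15: acc |= 15<<7 -> acc=2032 shift=14 [end]
Varint 1: bytes[0:2] = F0 0F -> value 2032 (2 byte(s))
  byte[2]=0xE5 cont=1 payload=0x65=101: acc |= 101<<0 -> acc=101 shift=7
  byte[3]=0xC9 cont=1 payload=0x49=73: acc |= 73<<7 -> acc=9445 shift=14
  byte[4]=0xE8 cont=1 payload=0x68=104: acc |= 104<<14 -> acc=1713381 shift=21
  byte[5]=0x74 cont=0 payload=0x74=116: acc |= 116<<21 -> acc=244983013 shift=28 [end]
Varint 2: bytes[2:6] = E5 C9 E8 74 -> value 244983013 (4 byte(s))
  byte[6]=0xED cont=1 payload=0x6D=109: acc |= 109<<0 -> acc=109 shift=7
  byte[7]=0xF6 cont=1 payload=0x76=118: acc |= 118<<7 -> acc=15213 shift=14
  byte[8]=0xE9 cont=1 payload=0x69=105: acc |= 105<<14 -> acc=1735533 shift=21
  byte[9]=0x2E cont=0 payload=0x2E=46: acc |= 46<<21 -> acc=98204525 shift=28 [end]
Varint 3: bytes[6:10] = ED F6 E9 2E -> value 98204525 (4 byte(s))
  byte[10]=0x66 cont=0 payload=0x66=102: acc |= 102<<0 -> acc=102 shift=7 [end]
Varint 4: bytes[10:11] = 66 -> value 102 (1 byte(s))

Answer: 6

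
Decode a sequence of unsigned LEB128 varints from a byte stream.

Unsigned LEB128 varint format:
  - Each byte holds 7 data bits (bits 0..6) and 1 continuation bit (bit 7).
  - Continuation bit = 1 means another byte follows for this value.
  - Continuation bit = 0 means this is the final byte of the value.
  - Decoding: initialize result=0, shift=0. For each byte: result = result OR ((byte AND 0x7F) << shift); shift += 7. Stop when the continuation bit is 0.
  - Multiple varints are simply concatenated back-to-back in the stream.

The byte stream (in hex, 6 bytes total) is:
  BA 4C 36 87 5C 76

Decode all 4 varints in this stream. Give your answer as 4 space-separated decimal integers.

Answer: 9786 54 11783 118

Derivation:
  byte[0]=0xBA cont=1 payload=0x3A=58: acc |= 58<<0 -> acc=58 shift=7
  byte[1]=0x4C cont=0 payload=0x4C=76: acc |= 76<<7 -> acc=9786 shift=14 [end]
Varint 1: bytes[0:2] = BA 4C -> value 9786 (2 byte(s))
  byte[2]=0x36 cont=0 payload=0x36=54: acc |= 54<<0 -> acc=54 shift=7 [end]
Varint 2: bytes[2:3] = 36 -> value 54 (1 byte(s))
  byte[3]=0x87 cont=1 payload=0x07=7: acc |= 7<<0 -> acc=7 shift=7
  byte[4]=0x5C cont=0 payload=0x5C=92: acc |= 92<<7 -> acc=11783 shift=14 [end]
Varint 3: bytes[3:5] = 87 5C -> value 11783 (2 byte(s))
  byte[5]=0x76 cont=0 payload=0x76=118: acc |= 118<<0 -> acc=118 shift=7 [end]
Varint 4: bytes[5:6] = 76 -> value 118 (1 byte(s))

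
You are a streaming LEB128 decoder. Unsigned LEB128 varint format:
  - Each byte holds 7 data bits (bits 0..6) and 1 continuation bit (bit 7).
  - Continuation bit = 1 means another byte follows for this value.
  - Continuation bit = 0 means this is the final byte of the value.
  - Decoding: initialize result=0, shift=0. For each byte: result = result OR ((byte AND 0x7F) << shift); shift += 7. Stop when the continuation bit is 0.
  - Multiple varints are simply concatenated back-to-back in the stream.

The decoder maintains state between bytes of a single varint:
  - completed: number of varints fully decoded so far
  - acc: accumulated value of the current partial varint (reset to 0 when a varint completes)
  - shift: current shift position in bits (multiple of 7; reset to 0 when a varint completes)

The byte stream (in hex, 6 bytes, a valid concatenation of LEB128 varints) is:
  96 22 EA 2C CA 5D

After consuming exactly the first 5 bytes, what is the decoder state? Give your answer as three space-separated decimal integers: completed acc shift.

Answer: 2 74 7

Derivation:
byte[0]=0x96 cont=1 payload=0x16: acc |= 22<<0 -> completed=0 acc=22 shift=7
byte[1]=0x22 cont=0 payload=0x22: varint #1 complete (value=4374); reset -> completed=1 acc=0 shift=0
byte[2]=0xEA cont=1 payload=0x6A: acc |= 106<<0 -> completed=1 acc=106 shift=7
byte[3]=0x2C cont=0 payload=0x2C: varint #2 complete (value=5738); reset -> completed=2 acc=0 shift=0
byte[4]=0xCA cont=1 payload=0x4A: acc |= 74<<0 -> completed=2 acc=74 shift=7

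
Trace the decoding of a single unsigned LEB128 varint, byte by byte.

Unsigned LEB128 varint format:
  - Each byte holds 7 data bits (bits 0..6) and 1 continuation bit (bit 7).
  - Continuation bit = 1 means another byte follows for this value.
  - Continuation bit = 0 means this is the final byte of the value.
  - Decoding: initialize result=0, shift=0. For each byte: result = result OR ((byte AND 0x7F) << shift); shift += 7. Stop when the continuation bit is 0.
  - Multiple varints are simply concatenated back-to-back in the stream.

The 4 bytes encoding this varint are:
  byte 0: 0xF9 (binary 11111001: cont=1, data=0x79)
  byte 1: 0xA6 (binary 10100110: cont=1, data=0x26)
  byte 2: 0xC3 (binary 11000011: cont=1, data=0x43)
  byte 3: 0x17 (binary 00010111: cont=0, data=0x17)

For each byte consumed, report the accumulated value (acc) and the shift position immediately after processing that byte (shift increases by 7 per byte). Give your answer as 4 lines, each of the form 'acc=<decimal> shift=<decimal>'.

Answer: acc=121 shift=7
acc=4985 shift=14
acc=1102713 shift=21
acc=49337209 shift=28

Derivation:
byte 0=0xF9: payload=0x79=121, contrib = 121<<0 = 121; acc -> 121, shift -> 7
byte 1=0xA6: payload=0x26=38, contrib = 38<<7 = 4864; acc -> 4985, shift -> 14
byte 2=0xC3: payload=0x43=67, contrib = 67<<14 = 1097728; acc -> 1102713, shift -> 21
byte 3=0x17: payload=0x17=23, contrib = 23<<21 = 48234496; acc -> 49337209, shift -> 28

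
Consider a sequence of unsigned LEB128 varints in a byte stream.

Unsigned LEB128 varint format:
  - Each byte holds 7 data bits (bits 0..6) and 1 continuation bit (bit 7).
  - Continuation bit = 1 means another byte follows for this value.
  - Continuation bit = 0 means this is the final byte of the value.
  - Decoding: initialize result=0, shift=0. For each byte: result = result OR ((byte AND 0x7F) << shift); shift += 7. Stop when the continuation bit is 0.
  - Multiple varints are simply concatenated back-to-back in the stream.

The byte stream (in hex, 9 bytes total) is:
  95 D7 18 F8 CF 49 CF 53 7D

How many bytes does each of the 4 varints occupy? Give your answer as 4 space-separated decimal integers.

  byte[0]=0x95 cont=1 payload=0x15=21: acc |= 21<<0 -> acc=21 shift=7
  byte[1]=0xD7 cont=1 payload=0x57=87: acc |= 87<<7 -> acc=11157 shift=14
  byte[2]=0x18 cont=0 payload=0x18=24: acc |= 24<<14 -> acc=404373 shift=21 [end]
Varint 1: bytes[0:3] = 95 D7 18 -> value 404373 (3 byte(s))
  byte[3]=0xF8 cont=1 payload=0x78=120: acc |= 120<<0 -> acc=120 shift=7
  byte[4]=0xCF cont=1 payload=0x4F=79: acc |= 79<<7 -> acc=10232 shift=14
  byte[5]=0x49 cont=0 payload=0x49=73: acc |= 73<<14 -> acc=1206264 shift=21 [end]
Varint 2: bytes[3:6] = F8 CF 49 -> value 1206264 (3 byte(s))
  byte[6]=0xCF cont=1 payload=0x4F=79: acc |= 79<<0 -> acc=79 shift=7
  byte[7]=0x53 cont=0 payload=0x53=83: acc |= 83<<7 -> acc=10703 shift=14 [end]
Varint 3: bytes[6:8] = CF 53 -> value 10703 (2 byte(s))
  byte[8]=0x7D cont=0 payload=0x7D=125: acc |= 125<<0 -> acc=125 shift=7 [end]
Varint 4: bytes[8:9] = 7D -> value 125 (1 byte(s))

Answer: 3 3 2 1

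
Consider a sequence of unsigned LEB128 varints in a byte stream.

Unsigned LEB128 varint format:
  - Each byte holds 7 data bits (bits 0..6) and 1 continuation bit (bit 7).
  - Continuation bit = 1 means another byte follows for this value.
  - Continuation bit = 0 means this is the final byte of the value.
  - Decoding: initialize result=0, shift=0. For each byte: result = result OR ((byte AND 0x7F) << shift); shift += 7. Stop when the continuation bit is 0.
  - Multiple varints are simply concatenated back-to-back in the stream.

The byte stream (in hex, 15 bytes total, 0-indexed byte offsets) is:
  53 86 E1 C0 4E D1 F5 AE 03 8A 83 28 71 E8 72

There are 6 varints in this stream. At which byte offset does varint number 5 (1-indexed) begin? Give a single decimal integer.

Answer: 12

Derivation:
  byte[0]=0x53 cont=0 payload=0x53=83: acc |= 83<<0 -> acc=83 shift=7 [end]
Varint 1: bytes[0:1] = 53 -> value 83 (1 byte(s))
  byte[1]=0x86 cont=1 payload=0x06=6: acc |= 6<<0 -> acc=6 shift=7
  byte[2]=0xE1 cont=1 payload=0x61=97: acc |= 97<<7 -> acc=12422 shift=14
  byte[3]=0xC0 cont=1 payload=0x40=64: acc |= 64<<14 -> acc=1060998 shift=21
  byte[4]=0x4E cont=0 payload=0x4E=78: acc |= 78<<21 -> acc=164638854 shift=28 [end]
Varint 2: bytes[1:5] = 86 E1 C0 4E -> value 164638854 (4 byte(s))
  byte[5]=0xD1 cont=1 payload=0x51=81: acc |= 81<<0 -> acc=81 shift=7
  byte[6]=0xF5 cont=1 payload=0x75=117: acc |= 117<<7 -> acc=15057 shift=14
  byte[7]=0xAE cont=1 payload=0x2E=46: acc |= 46<<14 -> acc=768721 shift=21
  byte[8]=0x03 cont=0 payload=0x03=3: acc |= 3<<21 -> acc=7060177 shift=28 [end]
Varint 3: bytes[5:9] = D1 F5 AE 03 -> value 7060177 (4 byte(s))
  byte[9]=0x8A cont=1 payload=0x0A=10: acc |= 10<<0 -> acc=10 shift=7
  byte[10]=0x83 cont=1 payload=0x03=3: acc |= 3<<7 -> acc=394 shift=14
  byte[11]=0x28 cont=0 payload=0x28=40: acc |= 40<<14 -> acc=655754 shift=21 [end]
Varint 4: bytes[9:12] = 8A 83 28 -> value 655754 (3 byte(s))
  byte[12]=0x71 cont=0 payload=0x71=113: acc |= 113<<0 -> acc=113 shift=7 [end]
Varint 5: bytes[12:13] = 71 -> value 113 (1 byte(s))
  byte[13]=0xE8 cont=1 payload=0x68=104: acc |= 104<<0 -> acc=104 shift=7
  byte[14]=0x72 cont=0 payload=0x72=114: acc |= 114<<7 -> acc=14696 shift=14 [end]
Varint 6: bytes[13:15] = E8 72 -> value 14696 (2 byte(s))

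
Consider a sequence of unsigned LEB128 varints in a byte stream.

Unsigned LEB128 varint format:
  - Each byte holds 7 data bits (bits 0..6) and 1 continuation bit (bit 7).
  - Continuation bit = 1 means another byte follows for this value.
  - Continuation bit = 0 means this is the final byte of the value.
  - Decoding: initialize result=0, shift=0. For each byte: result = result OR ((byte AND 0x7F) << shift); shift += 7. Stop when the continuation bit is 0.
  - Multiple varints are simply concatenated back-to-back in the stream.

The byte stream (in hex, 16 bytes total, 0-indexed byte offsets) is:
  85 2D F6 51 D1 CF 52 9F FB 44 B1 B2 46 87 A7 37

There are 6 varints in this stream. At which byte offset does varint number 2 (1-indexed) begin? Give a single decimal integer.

Answer: 2

Derivation:
  byte[0]=0x85 cont=1 payload=0x05=5: acc |= 5<<0 -> acc=5 shift=7
  byte[1]=0x2D cont=0 payload=0x2D=45: acc |= 45<<7 -> acc=5765 shift=14 [end]
Varint 1: bytes[0:2] = 85 2D -> value 5765 (2 byte(s))
  byte[2]=0xF6 cont=1 payload=0x76=118: acc |= 118<<0 -> acc=118 shift=7
  byte[3]=0x51 cont=0 payload=0x51=81: acc |= 81<<7 -> acc=10486 shift=14 [end]
Varint 2: bytes[2:4] = F6 51 -> value 10486 (2 byte(s))
  byte[4]=0xD1 cont=1 payload=0x51=81: acc |= 81<<0 -> acc=81 shift=7
  byte[5]=0xCF cont=1 payload=0x4F=79: acc |= 79<<7 -> acc=10193 shift=14
  byte[6]=0x52 cont=0 payload=0x52=82: acc |= 82<<14 -> acc=1353681 shift=21 [end]
Varint 3: bytes[4:7] = D1 CF 52 -> value 1353681 (3 byte(s))
  byte[7]=0x9F cont=1 payload=0x1F=31: acc |= 31<<0 -> acc=31 shift=7
  byte[8]=0xFB cont=1 payload=0x7B=123: acc |= 123<<7 -> acc=15775 shift=14
  byte[9]=0x44 cont=0 payload=0x44=68: acc |= 68<<14 -> acc=1129887 shift=21 [end]
Varint 4: bytes[7:10] = 9F FB 44 -> value 1129887 (3 byte(s))
  byte[10]=0xB1 cont=1 payload=0x31=49: acc |= 49<<0 -> acc=49 shift=7
  byte[11]=0xB2 cont=1 payload=0x32=50: acc |= 50<<7 -> acc=6449 shift=14
  byte[12]=0x46 cont=0 payload=0x46=70: acc |= 70<<14 -> acc=1153329 shift=21 [end]
Varint 5: bytes[10:13] = B1 B2 46 -> value 1153329 (3 byte(s))
  byte[13]=0x87 cont=1 payload=0x07=7: acc |= 7<<0 -> acc=7 shift=7
  byte[14]=0xA7 cont=1 payload=0x27=39: acc |= 39<<7 -> acc=4999 shift=14
  byte[15]=0x37 cont=0 payload=0x37=55: acc |= 55<<14 -> acc=906119 shift=21 [end]
Varint 6: bytes[13:16] = 87 A7 37 -> value 906119 (3 byte(s))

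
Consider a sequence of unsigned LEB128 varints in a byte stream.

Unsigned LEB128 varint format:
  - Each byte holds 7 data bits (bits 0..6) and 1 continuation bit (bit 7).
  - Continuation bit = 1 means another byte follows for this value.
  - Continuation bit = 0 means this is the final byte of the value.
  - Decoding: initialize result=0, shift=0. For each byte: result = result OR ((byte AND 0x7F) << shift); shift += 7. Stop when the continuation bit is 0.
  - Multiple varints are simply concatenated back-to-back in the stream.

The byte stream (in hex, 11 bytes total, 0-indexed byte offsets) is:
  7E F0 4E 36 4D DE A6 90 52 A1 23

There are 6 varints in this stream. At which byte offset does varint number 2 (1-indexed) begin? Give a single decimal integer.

  byte[0]=0x7E cont=0 payload=0x7E=126: acc |= 126<<0 -> acc=126 shift=7 [end]
Varint 1: bytes[0:1] = 7E -> value 126 (1 byte(s))
  byte[1]=0xF0 cont=1 payload=0x70=112: acc |= 112<<0 -> acc=112 shift=7
  byte[2]=0x4E cont=0 payload=0x4E=78: acc |= 78<<7 -> acc=10096 shift=14 [end]
Varint 2: bytes[1:3] = F0 4E -> value 10096 (2 byte(s))
  byte[3]=0x36 cont=0 payload=0x36=54: acc |= 54<<0 -> acc=54 shift=7 [end]
Varint 3: bytes[3:4] = 36 -> value 54 (1 byte(s))
  byte[4]=0x4D cont=0 payload=0x4D=77: acc |= 77<<0 -> acc=77 shift=7 [end]
Varint 4: bytes[4:5] = 4D -> value 77 (1 byte(s))
  byte[5]=0xDE cont=1 payload=0x5E=94: acc |= 94<<0 -> acc=94 shift=7
  byte[6]=0xA6 cont=1 payload=0x26=38: acc |= 38<<7 -> acc=4958 shift=14
  byte[7]=0x90 cont=1 payload=0x10=16: acc |= 16<<14 -> acc=267102 shift=21
  byte[8]=0x52 cont=0 payload=0x52=82: acc |= 82<<21 -> acc=172233566 shift=28 [end]
Varint 5: bytes[5:9] = DE A6 90 52 -> value 172233566 (4 byte(s))
  byte[9]=0xA1 cont=1 payload=0x21=33: acc |= 33<<0 -> acc=33 shift=7
  byte[10]=0x23 cont=0 payload=0x23=35: acc |= 35<<7 -> acc=4513 shift=14 [end]
Varint 6: bytes[9:11] = A1 23 -> value 4513 (2 byte(s))

Answer: 1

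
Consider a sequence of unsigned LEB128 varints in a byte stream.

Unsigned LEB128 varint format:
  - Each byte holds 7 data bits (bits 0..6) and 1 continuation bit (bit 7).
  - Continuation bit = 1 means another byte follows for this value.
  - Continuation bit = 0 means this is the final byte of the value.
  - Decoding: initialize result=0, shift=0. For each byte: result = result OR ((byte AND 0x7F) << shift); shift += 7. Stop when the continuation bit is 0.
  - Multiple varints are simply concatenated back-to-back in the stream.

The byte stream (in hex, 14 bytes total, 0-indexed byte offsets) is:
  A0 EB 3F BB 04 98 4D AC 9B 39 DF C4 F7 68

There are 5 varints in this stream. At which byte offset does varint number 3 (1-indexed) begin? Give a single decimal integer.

Answer: 5

Derivation:
  byte[0]=0xA0 cont=1 payload=0x20=32: acc |= 32<<0 -> acc=32 shift=7
  byte[1]=0xEB cont=1 payload=0x6B=107: acc |= 107<<7 -> acc=13728 shift=14
  byte[2]=0x3F cont=0 payload=0x3F=63: acc |= 63<<14 -> acc=1045920 shift=21 [end]
Varint 1: bytes[0:3] = A0 EB 3F -> value 1045920 (3 byte(s))
  byte[3]=0xBB cont=1 payload=0x3B=59: acc |= 59<<0 -> acc=59 shift=7
  byte[4]=0x04 cont=0 payload=0x04=4: acc |= 4<<7 -> acc=571 shift=14 [end]
Varint 2: bytes[3:5] = BB 04 -> value 571 (2 byte(s))
  byte[5]=0x98 cont=1 payload=0x18=24: acc |= 24<<0 -> acc=24 shift=7
  byte[6]=0x4D cont=0 payload=0x4D=77: acc |= 77<<7 -> acc=9880 shift=14 [end]
Varint 3: bytes[5:7] = 98 4D -> value 9880 (2 byte(s))
  byte[7]=0xAC cont=1 payload=0x2C=44: acc |= 44<<0 -> acc=44 shift=7
  byte[8]=0x9B cont=1 payload=0x1B=27: acc |= 27<<7 -> acc=3500 shift=14
  byte[9]=0x39 cont=0 payload=0x39=57: acc |= 57<<14 -> acc=937388 shift=21 [end]
Varint 4: bytes[7:10] = AC 9B 39 -> value 937388 (3 byte(s))
  byte[10]=0xDF cont=1 payload=0x5F=95: acc |= 95<<0 -> acc=95 shift=7
  byte[11]=0xC4 cont=1 payload=0x44=68: acc |= 68<<7 -> acc=8799 shift=14
  byte[12]=0xF7 cont=1 payload=0x77=119: acc |= 119<<14 -> acc=1958495 shift=21
  byte[13]=0x68 cont=0 payload=0x68=104: acc |= 104<<21 -> acc=220062303 shift=28 [end]
Varint 5: bytes[10:14] = DF C4 F7 68 -> value 220062303 (4 byte(s))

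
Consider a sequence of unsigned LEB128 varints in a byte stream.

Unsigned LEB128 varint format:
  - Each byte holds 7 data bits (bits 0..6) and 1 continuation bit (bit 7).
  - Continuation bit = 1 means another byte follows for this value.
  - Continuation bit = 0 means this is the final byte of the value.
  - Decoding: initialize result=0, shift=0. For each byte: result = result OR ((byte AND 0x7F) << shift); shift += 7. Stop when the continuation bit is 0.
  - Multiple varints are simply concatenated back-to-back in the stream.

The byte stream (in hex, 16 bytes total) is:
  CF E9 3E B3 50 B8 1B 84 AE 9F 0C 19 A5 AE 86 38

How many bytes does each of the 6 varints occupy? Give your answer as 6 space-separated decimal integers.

  byte[0]=0xCF cont=1 payload=0x4F=79: acc |= 79<<0 -> acc=79 shift=7
  byte[1]=0xE9 cont=1 payload=0x69=105: acc |= 105<<7 -> acc=13519 shift=14
  byte[2]=0x3E cont=0 payload=0x3E=62: acc |= 62<<14 -> acc=1029327 shift=21 [end]
Varint 1: bytes[0:3] = CF E9 3E -> value 1029327 (3 byte(s))
  byte[3]=0xB3 cont=1 payload=0x33=51: acc |= 51<<0 -> acc=51 shift=7
  byte[4]=0x50 cont=0 payload=0x50=80: acc |= 80<<7 -> acc=10291 shift=14 [end]
Varint 2: bytes[3:5] = B3 50 -> value 10291 (2 byte(s))
  byte[5]=0xB8 cont=1 payload=0x38=56: acc |= 56<<0 -> acc=56 shift=7
  byte[6]=0x1B cont=0 payload=0x1B=27: acc |= 27<<7 -> acc=3512 shift=14 [end]
Varint 3: bytes[5:7] = B8 1B -> value 3512 (2 byte(s))
  byte[7]=0x84 cont=1 payload=0x04=4: acc |= 4<<0 -> acc=4 shift=7
  byte[8]=0xAE cont=1 payload=0x2E=46: acc |= 46<<7 -> acc=5892 shift=14
  byte[9]=0x9F cont=1 payload=0x1F=31: acc |= 31<<14 -> acc=513796 shift=21
  byte[10]=0x0C cont=0 payload=0x0C=12: acc |= 12<<21 -> acc=25679620 shift=28 [end]
Varint 4: bytes[7:11] = 84 AE 9F 0C -> value 25679620 (4 byte(s))
  byte[11]=0x19 cont=0 payload=0x19=25: acc |= 25<<0 -> acc=25 shift=7 [end]
Varint 5: bytes[11:12] = 19 -> value 25 (1 byte(s))
  byte[12]=0xA5 cont=1 payload=0x25=37: acc |= 37<<0 -> acc=37 shift=7
  byte[13]=0xAE cont=1 payload=0x2E=46: acc |= 46<<7 -> acc=5925 shift=14
  byte[14]=0x86 cont=1 payload=0x06=6: acc |= 6<<14 -> acc=104229 shift=21
  byte[15]=0x38 cont=0 payload=0x38=56: acc |= 56<<21 -> acc=117544741 shift=28 [end]
Varint 6: bytes[12:16] = A5 AE 86 38 -> value 117544741 (4 byte(s))

Answer: 3 2 2 4 1 4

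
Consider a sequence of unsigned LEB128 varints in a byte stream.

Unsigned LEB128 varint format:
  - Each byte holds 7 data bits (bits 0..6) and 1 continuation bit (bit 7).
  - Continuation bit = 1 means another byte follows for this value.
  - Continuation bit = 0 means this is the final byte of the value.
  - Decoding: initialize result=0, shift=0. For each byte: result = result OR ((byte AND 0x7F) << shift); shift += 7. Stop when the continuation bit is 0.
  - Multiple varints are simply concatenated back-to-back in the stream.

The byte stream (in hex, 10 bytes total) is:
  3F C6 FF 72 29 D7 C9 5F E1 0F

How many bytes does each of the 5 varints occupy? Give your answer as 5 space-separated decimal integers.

Answer: 1 3 1 3 2

Derivation:
  byte[0]=0x3F cont=0 payload=0x3F=63: acc |= 63<<0 -> acc=63 shift=7 [end]
Varint 1: bytes[0:1] = 3F -> value 63 (1 byte(s))
  byte[1]=0xC6 cont=1 payload=0x46=70: acc |= 70<<0 -> acc=70 shift=7
  byte[2]=0xFF cont=1 payload=0x7F=127: acc |= 127<<7 -> acc=16326 shift=14
  byte[3]=0x72 cont=0 payload=0x72=114: acc |= 114<<14 -> acc=1884102 shift=21 [end]
Varint 2: bytes[1:4] = C6 FF 72 -> value 1884102 (3 byte(s))
  byte[4]=0x29 cont=0 payload=0x29=41: acc |= 41<<0 -> acc=41 shift=7 [end]
Varint 3: bytes[4:5] = 29 -> value 41 (1 byte(s))
  byte[5]=0xD7 cont=1 payload=0x57=87: acc |= 87<<0 -> acc=87 shift=7
  byte[6]=0xC9 cont=1 payload=0x49=73: acc |= 73<<7 -> acc=9431 shift=14
  byte[7]=0x5F cont=0 payload=0x5F=95: acc |= 95<<14 -> acc=1565911 shift=21 [end]
Varint 4: bytes[5:8] = D7 C9 5F -> value 1565911 (3 byte(s))
  byte[8]=0xE1 cont=1 payload=0x61=97: acc |= 97<<0 -> acc=97 shift=7
  byte[9]=0x0F cont=0 payload=0x0F=15: acc |= 15<<7 -> acc=2017 shift=14 [end]
Varint 5: bytes[8:10] = E1 0F -> value 2017 (2 byte(s))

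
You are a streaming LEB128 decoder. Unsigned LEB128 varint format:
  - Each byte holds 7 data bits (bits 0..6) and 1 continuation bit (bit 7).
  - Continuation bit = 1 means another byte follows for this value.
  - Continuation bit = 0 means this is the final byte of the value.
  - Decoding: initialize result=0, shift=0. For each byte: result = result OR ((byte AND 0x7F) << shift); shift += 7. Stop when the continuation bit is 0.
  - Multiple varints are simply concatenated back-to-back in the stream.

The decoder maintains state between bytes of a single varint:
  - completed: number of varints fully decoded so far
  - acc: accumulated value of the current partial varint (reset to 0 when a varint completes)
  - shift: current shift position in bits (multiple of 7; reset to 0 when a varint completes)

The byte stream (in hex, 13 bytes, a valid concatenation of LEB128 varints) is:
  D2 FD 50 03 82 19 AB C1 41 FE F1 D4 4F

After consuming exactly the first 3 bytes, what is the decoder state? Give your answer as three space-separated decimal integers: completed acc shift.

Answer: 1 0 0

Derivation:
byte[0]=0xD2 cont=1 payload=0x52: acc |= 82<<0 -> completed=0 acc=82 shift=7
byte[1]=0xFD cont=1 payload=0x7D: acc |= 125<<7 -> completed=0 acc=16082 shift=14
byte[2]=0x50 cont=0 payload=0x50: varint #1 complete (value=1326802); reset -> completed=1 acc=0 shift=0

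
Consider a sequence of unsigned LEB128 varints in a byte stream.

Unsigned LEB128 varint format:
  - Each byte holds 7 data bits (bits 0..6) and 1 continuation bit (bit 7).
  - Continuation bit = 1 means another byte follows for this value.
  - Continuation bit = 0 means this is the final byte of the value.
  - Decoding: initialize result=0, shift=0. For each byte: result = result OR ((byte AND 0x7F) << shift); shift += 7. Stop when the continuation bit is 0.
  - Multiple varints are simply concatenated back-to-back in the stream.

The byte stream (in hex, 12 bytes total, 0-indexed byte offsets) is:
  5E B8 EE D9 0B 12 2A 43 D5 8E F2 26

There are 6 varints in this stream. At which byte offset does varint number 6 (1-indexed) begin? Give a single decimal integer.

Answer: 8

Derivation:
  byte[0]=0x5E cont=0 payload=0x5E=94: acc |= 94<<0 -> acc=94 shift=7 [end]
Varint 1: bytes[0:1] = 5E -> value 94 (1 byte(s))
  byte[1]=0xB8 cont=1 payload=0x38=56: acc |= 56<<0 -> acc=56 shift=7
  byte[2]=0xEE cont=1 payload=0x6E=110: acc |= 110<<7 -> acc=14136 shift=14
  byte[3]=0xD9 cont=1 payload=0x59=89: acc |= 89<<14 -> acc=1472312 shift=21
  byte[4]=0x0B cont=0 payload=0x0B=11: acc |= 11<<21 -> acc=24540984 shift=28 [end]
Varint 2: bytes[1:5] = B8 EE D9 0B -> value 24540984 (4 byte(s))
  byte[5]=0x12 cont=0 payload=0x12=18: acc |= 18<<0 -> acc=18 shift=7 [end]
Varint 3: bytes[5:6] = 12 -> value 18 (1 byte(s))
  byte[6]=0x2A cont=0 payload=0x2A=42: acc |= 42<<0 -> acc=42 shift=7 [end]
Varint 4: bytes[6:7] = 2A -> value 42 (1 byte(s))
  byte[7]=0x43 cont=0 payload=0x43=67: acc |= 67<<0 -> acc=67 shift=7 [end]
Varint 5: bytes[7:8] = 43 -> value 67 (1 byte(s))
  byte[8]=0xD5 cont=1 payload=0x55=85: acc |= 85<<0 -> acc=85 shift=7
  byte[9]=0x8E cont=1 payload=0x0E=14: acc |= 14<<7 -> acc=1877 shift=14
  byte[10]=0xF2 cont=1 payload=0x72=114: acc |= 114<<14 -> acc=1869653 shift=21
  byte[11]=0x26 cont=0 payload=0x26=38: acc |= 38<<21 -> acc=81561429 shift=28 [end]
Varint 6: bytes[8:12] = D5 8E F2 26 -> value 81561429 (4 byte(s))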